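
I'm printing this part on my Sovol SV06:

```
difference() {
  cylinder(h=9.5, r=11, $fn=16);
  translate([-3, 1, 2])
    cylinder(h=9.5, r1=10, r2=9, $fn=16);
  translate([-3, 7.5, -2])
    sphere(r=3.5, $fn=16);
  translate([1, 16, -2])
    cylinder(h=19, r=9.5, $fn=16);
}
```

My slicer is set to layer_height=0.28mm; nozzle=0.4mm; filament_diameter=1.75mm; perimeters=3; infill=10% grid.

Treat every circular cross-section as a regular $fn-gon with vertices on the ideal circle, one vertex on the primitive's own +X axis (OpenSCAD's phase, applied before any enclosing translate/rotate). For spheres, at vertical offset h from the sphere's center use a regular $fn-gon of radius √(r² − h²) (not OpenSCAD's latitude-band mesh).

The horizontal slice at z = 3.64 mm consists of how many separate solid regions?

1

At z = 3.64 mm: the r=11 cylinder gives a regular 16-gon of circumradius 11 (constant along its height); the cone at (-3, 1) contributes a regular 16-gon of circumradius 9.827 (interpolated between r1=10 and r2=9 at t=0.173); the sphere at (-3, 7.5) is absent (|z−center|=5.640 > r=3.5); the r=9.5 cylinder at (1, 16) contributes a regular 16-gon of circumradius 9.5; Subtracting the remaining from the first: starting from the r=11 cylinder, the cone at (-3, 1) partially overlaps it — only the 263.75 mm² overlap (of its 295.67 mm²) is removed, clipping the outline; the r=9.5 cylinder at (1, 16) partially overlaps it — only the 10.60 mm² overlap (of its 276.30 mm²) is removed, clipping the outline — 1 connected region. The result has 1 disconnected region.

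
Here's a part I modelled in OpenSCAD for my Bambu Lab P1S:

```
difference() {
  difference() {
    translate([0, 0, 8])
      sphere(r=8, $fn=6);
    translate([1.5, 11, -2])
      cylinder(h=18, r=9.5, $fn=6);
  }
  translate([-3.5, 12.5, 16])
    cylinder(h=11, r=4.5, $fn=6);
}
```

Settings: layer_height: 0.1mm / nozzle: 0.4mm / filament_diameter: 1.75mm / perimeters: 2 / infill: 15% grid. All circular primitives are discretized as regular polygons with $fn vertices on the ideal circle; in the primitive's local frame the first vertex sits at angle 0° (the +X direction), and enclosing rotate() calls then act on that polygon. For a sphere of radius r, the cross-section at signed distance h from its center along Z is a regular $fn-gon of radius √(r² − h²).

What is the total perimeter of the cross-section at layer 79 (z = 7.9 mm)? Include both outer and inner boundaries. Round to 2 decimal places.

At z = 7.9 mm: the r=8 sphere contributes a regular 6-gon of circumradius √(8²−0.1²) = 7.999 (perimeter = 2·6·7.999·sin(180°/6) = 48.00 mm); the cylinder at (1.5, 11): section is a regular 6-gon, circumradius r=9.5 (perimeter = 2·6·9.500·sin(180°/6) = 57.00 mm); After the difference (first − rest): starting from the r=8 sphere, the r=9.5 cylinder at (1.5, 11) partially overlaps it — only the 38.90 mm² overlap (of its 234.48 mm²) is removed, clipping the outline — boundary = 46.50 mm; the cylinder at (-3.5, 12.5) is absent (z outside [16, 27]); Taking the first minus the rest: none of the subtracted shapes is present at this height, so the result so far is unchanged — boundary = 46.50 mm. Overall, the cross-section is a single solid region. Total boundary length (outer) = 46.50 mm.

46.50 mm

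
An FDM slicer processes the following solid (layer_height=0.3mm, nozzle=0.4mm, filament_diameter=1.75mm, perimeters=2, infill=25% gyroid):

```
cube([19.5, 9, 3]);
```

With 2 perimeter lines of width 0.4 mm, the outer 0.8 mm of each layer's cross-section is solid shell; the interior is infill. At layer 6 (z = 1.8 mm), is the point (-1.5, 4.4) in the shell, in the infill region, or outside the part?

At z = 1.8 mm: the cube (footprint 19.5×9) is included at this height. Overall, the cross-section is a single solid region. The nearest boundary edge runs (0.00, 9.00)→(0.00, 0.00); distance from the point to it = 1.50 mm. The point is not inside any of the regions above, so it lies outside the cross-section (1.50 mm from the nearest boundary).

outside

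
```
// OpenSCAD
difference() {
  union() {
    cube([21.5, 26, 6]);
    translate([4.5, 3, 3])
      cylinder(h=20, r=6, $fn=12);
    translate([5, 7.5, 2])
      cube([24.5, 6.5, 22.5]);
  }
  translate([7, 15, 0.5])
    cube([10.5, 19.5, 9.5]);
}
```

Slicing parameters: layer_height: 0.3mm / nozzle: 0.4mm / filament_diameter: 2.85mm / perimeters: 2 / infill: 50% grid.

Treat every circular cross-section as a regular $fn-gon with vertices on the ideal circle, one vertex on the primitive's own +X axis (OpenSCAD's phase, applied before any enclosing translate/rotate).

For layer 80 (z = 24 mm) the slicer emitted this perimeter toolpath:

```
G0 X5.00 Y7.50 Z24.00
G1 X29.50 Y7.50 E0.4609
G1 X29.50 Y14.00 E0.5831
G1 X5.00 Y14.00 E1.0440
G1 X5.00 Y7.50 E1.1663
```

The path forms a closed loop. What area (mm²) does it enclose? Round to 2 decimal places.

Apply the shoelace formula to the sequence of (X, Y) vertices; enclosed area = 159.25 mm².

159.25 mm²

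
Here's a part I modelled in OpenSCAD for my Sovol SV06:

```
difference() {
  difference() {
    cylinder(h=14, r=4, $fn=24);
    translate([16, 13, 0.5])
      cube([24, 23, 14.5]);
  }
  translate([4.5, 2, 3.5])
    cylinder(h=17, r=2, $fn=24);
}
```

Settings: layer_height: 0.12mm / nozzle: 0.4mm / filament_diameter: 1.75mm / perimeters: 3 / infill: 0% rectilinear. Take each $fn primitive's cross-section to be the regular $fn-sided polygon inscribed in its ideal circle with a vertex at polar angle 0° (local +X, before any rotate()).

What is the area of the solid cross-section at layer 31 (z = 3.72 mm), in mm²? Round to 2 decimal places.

At z = 3.72 mm: the cylinder: section is a regular 24-gon, circumradius r=4 (area = (24/2)·4.000²·sin(360°/24) = 49.69 mm²); the cube at (16, 13) is present — its section is the full 24×23 rectangle (area 552.00 mm²); Taking the first minus the rest: starting from the r=4 cylinder (49.69 mm²), the 24×23 cube at (16, 13) misses the remaining region (no effect) — area = 49.69 mm²; the r=2 cylinder at (4.5, 2) gives a regular 24-gon of circumradius 2 (constant along its height) (area = (24/2)·2.000²·sin(360°/24) = 12.42 mm²); Subtracting the remaining from the first: starting from that combined region (49.69 mm²), the r=2 cylinder at (4.5, 2) partially overlaps it — only the 2.21 mm² overlap (of its 12.42 mm²) is removed, clipping the outline — area = 47.48 mm². Overall, the cross-section is a single solid region. Net area = 47.48 mm².

47.48 mm²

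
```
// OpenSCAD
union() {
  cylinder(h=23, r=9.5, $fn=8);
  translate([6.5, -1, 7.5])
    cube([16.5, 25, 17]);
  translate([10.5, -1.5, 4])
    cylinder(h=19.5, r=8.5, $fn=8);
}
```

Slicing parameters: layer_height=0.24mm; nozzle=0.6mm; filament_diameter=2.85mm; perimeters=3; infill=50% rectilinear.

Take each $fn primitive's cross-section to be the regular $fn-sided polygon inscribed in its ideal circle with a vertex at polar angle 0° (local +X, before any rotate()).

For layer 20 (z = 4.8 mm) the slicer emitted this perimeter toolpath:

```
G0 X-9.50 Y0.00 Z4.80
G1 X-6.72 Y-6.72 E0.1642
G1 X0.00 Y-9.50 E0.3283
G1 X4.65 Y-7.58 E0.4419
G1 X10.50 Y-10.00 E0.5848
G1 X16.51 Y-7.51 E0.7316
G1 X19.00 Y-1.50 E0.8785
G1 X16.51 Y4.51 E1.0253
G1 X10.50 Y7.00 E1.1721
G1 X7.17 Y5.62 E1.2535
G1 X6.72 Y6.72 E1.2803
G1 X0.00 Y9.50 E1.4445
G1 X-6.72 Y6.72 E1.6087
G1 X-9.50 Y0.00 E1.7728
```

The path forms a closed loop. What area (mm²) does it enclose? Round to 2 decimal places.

Apply the shoelace formula to the sequence of (X, Y) vertices; enclosed area = 399.27 mm².

399.27 mm²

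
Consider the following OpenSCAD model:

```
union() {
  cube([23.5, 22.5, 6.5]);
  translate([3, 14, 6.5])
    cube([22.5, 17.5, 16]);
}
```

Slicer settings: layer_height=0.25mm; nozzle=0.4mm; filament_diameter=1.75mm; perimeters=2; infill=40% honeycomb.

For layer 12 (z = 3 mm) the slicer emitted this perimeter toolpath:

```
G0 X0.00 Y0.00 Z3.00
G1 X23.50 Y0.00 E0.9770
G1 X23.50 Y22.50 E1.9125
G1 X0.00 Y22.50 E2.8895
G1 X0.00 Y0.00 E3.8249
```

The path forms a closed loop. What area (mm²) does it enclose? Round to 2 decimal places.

Apply the shoelace formula to the sequence of (X, Y) vertices; enclosed area = 528.75 mm².

528.75 mm²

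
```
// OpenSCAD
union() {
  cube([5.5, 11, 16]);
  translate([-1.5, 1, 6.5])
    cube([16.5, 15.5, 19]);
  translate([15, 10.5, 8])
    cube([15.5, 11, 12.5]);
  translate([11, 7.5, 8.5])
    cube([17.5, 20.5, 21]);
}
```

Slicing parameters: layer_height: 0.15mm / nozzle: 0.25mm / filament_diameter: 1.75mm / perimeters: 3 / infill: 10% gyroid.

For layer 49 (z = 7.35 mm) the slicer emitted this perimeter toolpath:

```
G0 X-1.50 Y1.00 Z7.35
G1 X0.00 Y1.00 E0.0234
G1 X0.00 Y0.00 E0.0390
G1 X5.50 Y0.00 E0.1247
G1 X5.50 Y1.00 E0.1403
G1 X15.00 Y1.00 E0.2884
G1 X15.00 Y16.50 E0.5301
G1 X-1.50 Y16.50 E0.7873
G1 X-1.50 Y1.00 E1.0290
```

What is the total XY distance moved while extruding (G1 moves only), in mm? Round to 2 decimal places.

66.00 mm

Sum the Euclidean lengths of each G1 segment: total = 66.00 mm.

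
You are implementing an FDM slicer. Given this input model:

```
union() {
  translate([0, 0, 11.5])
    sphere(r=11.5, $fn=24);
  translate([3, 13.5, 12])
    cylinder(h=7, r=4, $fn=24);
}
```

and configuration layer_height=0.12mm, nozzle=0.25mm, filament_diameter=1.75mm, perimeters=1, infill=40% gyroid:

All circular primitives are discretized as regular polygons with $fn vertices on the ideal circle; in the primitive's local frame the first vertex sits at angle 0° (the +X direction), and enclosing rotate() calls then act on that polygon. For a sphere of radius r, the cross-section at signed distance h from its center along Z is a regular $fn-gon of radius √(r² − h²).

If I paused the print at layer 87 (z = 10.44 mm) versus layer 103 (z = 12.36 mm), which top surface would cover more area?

Layer 87 (z = 10.44): the r=11.5 sphere contributes a regular 24-gon of circumradius √(11.5²−1.06²) = 11.451 (area = (24/2)·11.451²·sin(360°/24) = 407.26 mm²); the cylinder at (3, 13.5) is absent (z outside [12, 19]); Taking the union: only the r=11.5 sphere is present, so the union is just that shape — area = 407.26 mm². So its area = 407.26 mm². Layer 103 (z = 12.36): the r=11.5 sphere contributes a regular 24-gon of circumradius √(11.5²−0.86²) = 11.468 (area = (24/2)·11.468²·sin(360°/24) = 408.45 mm²); the cylinder at (3, 13.5): section is a regular 24-gon, circumradius r=4 (area = (24/2)·4.000²·sin(360°/24) = 49.69 mm²); Combining (union): the regions partially overlap — summed areas 458.14 mm² minus the doubly-counted overlap 6.02 mm² gives 452.12 mm² — area = 452.12 mm². So its area = 452.12 mm². Layer 103 is larger (452.12 vs 407.26 mm²).

layer 103 (z = 12.36 mm)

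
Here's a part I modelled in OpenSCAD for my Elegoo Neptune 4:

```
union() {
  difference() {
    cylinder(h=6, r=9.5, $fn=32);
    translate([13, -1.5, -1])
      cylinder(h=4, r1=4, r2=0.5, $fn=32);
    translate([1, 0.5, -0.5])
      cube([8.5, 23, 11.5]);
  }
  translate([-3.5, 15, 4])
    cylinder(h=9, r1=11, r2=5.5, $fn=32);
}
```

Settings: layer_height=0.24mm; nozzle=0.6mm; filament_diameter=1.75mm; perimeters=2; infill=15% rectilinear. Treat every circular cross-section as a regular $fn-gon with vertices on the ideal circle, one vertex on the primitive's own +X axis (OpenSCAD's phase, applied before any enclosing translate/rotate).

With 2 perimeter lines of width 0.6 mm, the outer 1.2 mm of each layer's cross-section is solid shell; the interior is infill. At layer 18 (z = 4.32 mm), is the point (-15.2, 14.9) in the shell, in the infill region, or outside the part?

outside

At z = 4.32 mm: the r=9.5 cylinder gives a regular 32-gon of circumradius 9.5 (constant along its height); the cone at (13, -1.5) is not intersected at this z (z outside [-1, 3]); the cube at (1, 0.5) is present — its section is the full 8.5×23 rectangle; Subtracting the remaining from the first: starting from the r=9.5 cylinder, the 8.5×23 cube at (1, 0.5) partially overlaps it — only the 56.74 mm² overlap (of its 195.50 mm²) is removed, clipping the outline — 1 connected region; the cone at (-3.5, 15): at t=0.036 of its height the radius interpolates to r₁+(r₂−r₁)t = 10.804, giving a regular 32-gon of that circumradius; Taking the union: the regions partially overlap (shared area 33.88 mm²), so overlapping operands fuse into one piece — 1 connected region. Overall, the cross-section is a single solid region. The nearest boundary edge runs (-14.10, 12.89)→(-14.30, 15.00); distance from the point to it = 0.90 mm. The point is not inside any of the regions above, so it lies outside the cross-section (0.90 mm from the nearest boundary).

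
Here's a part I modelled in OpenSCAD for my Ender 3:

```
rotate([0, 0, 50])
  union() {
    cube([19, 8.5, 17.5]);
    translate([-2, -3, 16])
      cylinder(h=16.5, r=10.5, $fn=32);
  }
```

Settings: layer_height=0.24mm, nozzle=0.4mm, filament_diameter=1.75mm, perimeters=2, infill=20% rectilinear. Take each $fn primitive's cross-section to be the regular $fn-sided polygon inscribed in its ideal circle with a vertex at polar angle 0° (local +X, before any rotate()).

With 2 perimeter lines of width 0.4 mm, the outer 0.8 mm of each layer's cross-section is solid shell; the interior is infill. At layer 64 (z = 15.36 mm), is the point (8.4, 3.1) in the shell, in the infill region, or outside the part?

At z = 15.36 mm: the cube is present — its section is the full 19×8.5 rectangle; the cylinder at (-2, -3) is not intersected at this z (z outside [16, 32.5]); Merging all regions: only the 19×8.5 cube is present, so the union is just that shape — 1 connected region; (whole slice rotated 50° about Z — lengths, areas and connectivity unchanged). Overall, the cross-section is a single solid region. Undo the 50° rotation: the query point maps to (7.774, -4.442) in the un-rotated model frame. The nearest boundary edge runs (0.00, 0.00)→(19.00, 0.00); distance from the point to it = 4.44 mm. The point is not inside any of the regions above, so it lies outside the cross-section (4.44 mm from the nearest boundary).

outside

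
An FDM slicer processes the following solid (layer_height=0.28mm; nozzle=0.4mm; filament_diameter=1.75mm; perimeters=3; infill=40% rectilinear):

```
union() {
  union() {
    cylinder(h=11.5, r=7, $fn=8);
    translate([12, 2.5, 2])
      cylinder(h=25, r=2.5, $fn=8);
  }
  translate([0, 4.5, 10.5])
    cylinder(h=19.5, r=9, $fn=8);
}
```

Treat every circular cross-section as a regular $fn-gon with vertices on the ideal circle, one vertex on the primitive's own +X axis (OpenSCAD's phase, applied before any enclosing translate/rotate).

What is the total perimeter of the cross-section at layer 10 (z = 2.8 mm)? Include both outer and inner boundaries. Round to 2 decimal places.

At z = 2.8 mm: the r=7 cylinder contributes a regular 8-gon of circumradius 7 (perimeter = 2·8·7.000·sin(180°/8) = 42.86 mm); the r=2.5 cylinder at (12, 2.5) contributes a regular 8-gon of circumradius 2.5 (perimeter = 2·8·2.500·sin(180°/8) = 15.31 mm); Combining (union): the 2 present regions are separate (no shared area or edge), so areas and boundary lengths simply add and each stays a separate island — boundary = 58.17 mm; the cylinder at (0, 4.5) is not intersected at this z (z outside [10.5, 30]); Taking the union: only the result so far is present, so the union is just that shape — boundary = 58.17 mm. Overall, the cross-section has 2 separate islands. Total boundary length (outer) = 58.17 mm.

58.17 mm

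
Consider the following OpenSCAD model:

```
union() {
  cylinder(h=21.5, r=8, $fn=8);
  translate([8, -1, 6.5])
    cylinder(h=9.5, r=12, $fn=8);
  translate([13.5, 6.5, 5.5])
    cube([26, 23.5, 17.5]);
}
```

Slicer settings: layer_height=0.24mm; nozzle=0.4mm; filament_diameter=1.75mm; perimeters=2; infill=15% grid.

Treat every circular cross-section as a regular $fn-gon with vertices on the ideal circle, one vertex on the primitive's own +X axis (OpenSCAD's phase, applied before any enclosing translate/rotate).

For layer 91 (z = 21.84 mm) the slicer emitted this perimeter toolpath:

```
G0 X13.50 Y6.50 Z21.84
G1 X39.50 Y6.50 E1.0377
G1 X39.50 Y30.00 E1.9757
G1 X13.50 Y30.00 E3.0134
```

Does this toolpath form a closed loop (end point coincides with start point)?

no

Start point (G0): (13.50, 6.50). End point (last G1): the path does not return to the start — open.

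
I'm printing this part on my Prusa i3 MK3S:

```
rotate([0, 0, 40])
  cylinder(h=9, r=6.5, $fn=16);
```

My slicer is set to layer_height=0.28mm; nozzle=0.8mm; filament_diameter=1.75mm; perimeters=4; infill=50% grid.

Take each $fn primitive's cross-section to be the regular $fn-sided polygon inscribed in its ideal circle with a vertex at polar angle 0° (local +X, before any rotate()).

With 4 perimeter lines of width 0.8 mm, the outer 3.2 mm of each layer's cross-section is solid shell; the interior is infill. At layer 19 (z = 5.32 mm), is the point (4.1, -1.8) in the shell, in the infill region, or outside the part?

shell

At z = 5.32 mm: the r=6.5 cylinder contributes a regular 16-gon of circumradius 6.5; (whole slice rotated 40° about Z — lengths, areas and connectivity unchanged). Overall, the cross-section is a single solid region. Undo the 40° rotation: the query point maps to (1.984, -4.014) in the un-rotated model frame. The nearest boundary edge runs (2.49, -6.01)→(4.60, -4.60); distance from the point to it = 1.94 mm. The point is inside the cross-section, 1.94 mm from the nearest boundary — within the 3.2 mm shell band (4 × 0.8).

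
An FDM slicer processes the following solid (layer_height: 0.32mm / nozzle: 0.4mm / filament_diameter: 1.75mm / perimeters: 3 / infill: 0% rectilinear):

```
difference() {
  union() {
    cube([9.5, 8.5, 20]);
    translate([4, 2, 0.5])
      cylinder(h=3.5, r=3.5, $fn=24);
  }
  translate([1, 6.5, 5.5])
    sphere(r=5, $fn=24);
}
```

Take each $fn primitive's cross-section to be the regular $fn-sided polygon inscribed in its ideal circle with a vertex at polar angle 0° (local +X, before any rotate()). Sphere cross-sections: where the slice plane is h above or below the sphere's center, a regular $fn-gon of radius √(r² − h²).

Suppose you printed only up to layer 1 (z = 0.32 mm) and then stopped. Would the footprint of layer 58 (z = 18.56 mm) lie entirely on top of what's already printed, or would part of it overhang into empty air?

entirely on top

Compare the two slices. At z = 0.32: the cube (footprint 9.5×8.5) is included at this height (area 80.75 mm²); the cylinder at (4, 2) is absent (z outside [0.5, 4]); Combining (union): only the 9.5×8.5 cube is present, so the union is just that shape — area = 80.75 mm²; the sphere at (1, 6.5) is absent (|z−center|=5.180 > r=5); After the difference (first − rest): none of the subtracted shapes is present at this height, so that combined region is unchanged — area = 80.75 mm². At z = 18.56: the cube (footprint 9.5×8.5) is included at this height (area 80.75 mm²); the cylinder at (4, 2) does not reach this height (z outside [0.5, 4]); Taking the union: only the 9.5×8.5 cube is present, so the union is just that shape — area = 80.75 mm²; the sphere at (1, 6.5) does not reach this height (|z−center|=13.060 > r=5); Subtracting the remaining from the first: none of the subtracted shapes is present at this height, so the result so far is unchanged — area = 80.75 mm². Checking containment: the cross-section at z = 18.56 is a subset of the cross-section at z = 0.32.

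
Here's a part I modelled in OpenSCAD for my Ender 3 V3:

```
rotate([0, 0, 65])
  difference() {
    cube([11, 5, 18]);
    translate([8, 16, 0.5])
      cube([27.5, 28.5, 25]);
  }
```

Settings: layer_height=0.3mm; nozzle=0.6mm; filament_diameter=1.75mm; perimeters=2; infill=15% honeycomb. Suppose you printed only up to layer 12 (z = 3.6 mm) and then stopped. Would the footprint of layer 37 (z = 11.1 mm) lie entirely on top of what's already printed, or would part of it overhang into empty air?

entirely on top

Compare the two slices. At z = 3.6: the cube (footprint 11×5) is included at this height (area 55.00 mm²); the 27.5×28.5 cube at (8, 16) contributes its full rectangle (area 783.75 mm²); Subtracting the remaining from the first: starting from the 11×5 cube (55.00 mm²), the 27.5×28.5 cube at (8, 16) misses the remaining region (no effect) — area = 55.00 mm²; (whole slice rotated 65° about Z — lengths, areas and connectivity unchanged). At z = 11.1: the cube (footprint 11×5) is included at this height (area 55.00 mm²); the cube at (8, 16) is present — its section is the full 27.5×28.5 rectangle (area 783.75 mm²); Subtracting the remaining from the first: starting from the 11×5 cube (55.00 mm²), the 27.5×28.5 cube at (8, 16) misses the remaining region (no effect) — area = 55.00 mm²; (rotated 65° about Z; rotation is an isometry so areas/perimeters/island counts are preserved). Checking containment: the cross-section at z = 11.1 is a subset of the cross-section at z = 3.6.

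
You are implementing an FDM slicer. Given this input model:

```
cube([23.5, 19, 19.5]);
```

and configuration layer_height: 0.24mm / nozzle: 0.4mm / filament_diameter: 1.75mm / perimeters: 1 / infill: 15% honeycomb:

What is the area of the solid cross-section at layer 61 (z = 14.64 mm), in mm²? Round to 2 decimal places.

At z = 14.64 mm: the 23.5×19 cube contributes its full rectangle (area 446.50 mm²). Overall, the cross-section is a single solid region. Net area = 446.50 mm².

446.50 mm²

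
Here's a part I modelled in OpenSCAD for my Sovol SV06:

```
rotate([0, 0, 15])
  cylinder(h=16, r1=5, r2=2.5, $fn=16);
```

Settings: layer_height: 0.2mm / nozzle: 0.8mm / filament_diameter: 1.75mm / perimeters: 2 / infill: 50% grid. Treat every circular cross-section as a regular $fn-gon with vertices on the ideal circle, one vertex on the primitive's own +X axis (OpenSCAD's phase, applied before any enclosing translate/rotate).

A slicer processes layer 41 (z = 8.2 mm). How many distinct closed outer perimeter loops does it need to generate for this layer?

1

At z = 8.2 mm: the cone contributes a regular 16-gon of circumradius 3.719 (interpolated between r1=5 and r2=2.5 at t=0.512); (whole slice rotated 15° about Z — lengths, areas and connectivity unchanged). The result has 1 disconnected region.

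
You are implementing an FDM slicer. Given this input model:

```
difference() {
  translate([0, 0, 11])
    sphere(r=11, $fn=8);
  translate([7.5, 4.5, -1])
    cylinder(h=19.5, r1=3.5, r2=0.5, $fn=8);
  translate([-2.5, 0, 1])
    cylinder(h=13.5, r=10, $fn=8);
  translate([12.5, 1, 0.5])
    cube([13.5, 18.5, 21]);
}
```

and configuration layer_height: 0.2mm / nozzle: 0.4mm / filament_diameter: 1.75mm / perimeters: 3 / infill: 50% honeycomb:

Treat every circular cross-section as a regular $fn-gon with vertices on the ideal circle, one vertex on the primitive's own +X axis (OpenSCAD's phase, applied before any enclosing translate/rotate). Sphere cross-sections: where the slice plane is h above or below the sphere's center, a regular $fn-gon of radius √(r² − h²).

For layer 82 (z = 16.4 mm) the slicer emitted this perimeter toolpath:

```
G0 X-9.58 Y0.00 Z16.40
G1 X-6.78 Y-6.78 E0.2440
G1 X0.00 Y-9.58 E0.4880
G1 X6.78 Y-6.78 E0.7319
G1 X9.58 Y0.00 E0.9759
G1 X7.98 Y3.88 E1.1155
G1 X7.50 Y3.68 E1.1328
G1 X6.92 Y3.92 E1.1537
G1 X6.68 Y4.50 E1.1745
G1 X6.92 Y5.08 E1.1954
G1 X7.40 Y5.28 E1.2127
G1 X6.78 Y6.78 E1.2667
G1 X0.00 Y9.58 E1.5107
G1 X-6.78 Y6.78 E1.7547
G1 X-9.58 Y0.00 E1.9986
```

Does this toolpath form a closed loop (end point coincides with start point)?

yes

Start point (G0): (-9.58, 0.00). End point (last G1): the path returns to the start — closed.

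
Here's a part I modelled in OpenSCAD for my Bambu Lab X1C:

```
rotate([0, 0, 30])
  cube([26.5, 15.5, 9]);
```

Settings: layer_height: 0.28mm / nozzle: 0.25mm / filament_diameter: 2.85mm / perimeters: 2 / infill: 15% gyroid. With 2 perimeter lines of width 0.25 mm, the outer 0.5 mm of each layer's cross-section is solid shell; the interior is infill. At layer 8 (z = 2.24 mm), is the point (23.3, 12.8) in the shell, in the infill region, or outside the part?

At z = 2.24 mm: the 26.5×15.5 cube contributes its full rectangle; (rotated 30° about Z; rotation is an isometry so areas/perimeters/island counts are preserved). Overall, the cross-section is a single solid region. Undo the 30° rotation: the query point maps to (26.578, -0.565) in the un-rotated model frame. The nearest boundary edge runs (0.00, 0.00)→(26.50, 0.00); distance from the point to it = 0.57 mm. The point is not inside any of the regions above, so it lies outside the cross-section (0.57 mm from the nearest boundary).

outside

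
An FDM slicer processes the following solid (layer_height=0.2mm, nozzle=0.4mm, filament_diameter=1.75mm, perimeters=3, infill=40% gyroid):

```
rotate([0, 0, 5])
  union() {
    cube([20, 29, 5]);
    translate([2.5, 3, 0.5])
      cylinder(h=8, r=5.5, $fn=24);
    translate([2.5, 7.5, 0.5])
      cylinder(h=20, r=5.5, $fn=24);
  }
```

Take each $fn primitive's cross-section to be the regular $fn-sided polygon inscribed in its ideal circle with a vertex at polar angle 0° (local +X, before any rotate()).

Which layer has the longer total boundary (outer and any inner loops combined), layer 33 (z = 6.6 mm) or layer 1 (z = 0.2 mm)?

layer 1 (z = 0.2 mm)

Layer 33 (z = 6.6): the cube does not reach this height (z outside [0, 5]); the r=5.5 cylinder at (2.5, 3) gives a regular 24-gon of circumradius 5.5 (constant along its height) (perimeter = 2·24·5.500·sin(180°/24) = 34.46 mm); the r=5.5 cylinder at (2.5, 7.5) contributes a regular 24-gon of circumradius 5.5 (perimeter = 2·24·5.500·sin(180°/24) = 34.46 mm); Taking the union: the regions partially overlap (shared area 46.17 mm²), so the edge portions inside another operand are dropped and the merged outline is re-measured after clipping — boundary = 43.78 mm; (rotated 5° about Z; rotation is an isometry so areas/perimeters/island counts are preserved). So its perimeter = 43.78 mm. Layer 1 (z = 0.2): the cube (footprint 20×29) is included at this height (perimeter 98.00 mm); the cylinder at (2.5, 3) is absent (z outside [0.5, 8.5]); the cylinder at (2.5, 7.5) is not intersected at this z (z outside [0.5, 20.5]); Merging all regions: only the 20×29 cube is present, so the union is just that shape — boundary = 98.00 mm; (rotated 5° about Z; rotation is an isometry so areas/perimeters/island counts are preserved). So its perimeter = 98.00 mm. Layer 1 is larger (98.00 vs 43.78 mm).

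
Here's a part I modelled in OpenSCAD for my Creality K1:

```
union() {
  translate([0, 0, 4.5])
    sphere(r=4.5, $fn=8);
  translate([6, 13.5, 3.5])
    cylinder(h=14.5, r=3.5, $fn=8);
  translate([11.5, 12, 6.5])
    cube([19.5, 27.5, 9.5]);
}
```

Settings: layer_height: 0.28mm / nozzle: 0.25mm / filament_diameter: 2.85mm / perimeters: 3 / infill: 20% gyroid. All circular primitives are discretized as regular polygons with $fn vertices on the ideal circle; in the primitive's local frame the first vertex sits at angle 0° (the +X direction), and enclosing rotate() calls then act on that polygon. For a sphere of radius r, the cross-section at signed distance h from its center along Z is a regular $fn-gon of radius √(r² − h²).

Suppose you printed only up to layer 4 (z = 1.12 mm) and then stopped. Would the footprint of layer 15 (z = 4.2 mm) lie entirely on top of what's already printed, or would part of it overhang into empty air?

Compare the two slices. At z = 1.12: the sphere: section is a regular 8-gon, circumradius = √(r²−h²) = √(4.5²−3.38²) = 2.971 (area = (8/2)·2.971²·sin(360°/8) = 24.96 mm²); the cylinder at (6, 13.5) is absent (z outside [3.5, 18]); the cube at (11.5, 12) does not reach this height (z outside [6.5, 16]); Combining (union): only the r=4.5 sphere is present, so the union is just that shape — area = 24.96 mm². At z = 4.2: the r=4.5 sphere contributes a regular 8-gon of circumradius √(4.5²−0.3²) = 4.490 (area = (8/2)·4.490²·sin(360°/8) = 57.02 mm²); the r=3.5 cylinder at (6, 13.5) contributes a regular 8-gon of circumradius 3.5 (area = (8/2)·3.500²·sin(360°/8) = 34.65 mm²); the cube at (11.5, 12) is not intersected at this z (z outside [6.5, 16]); Merging all regions: the 2 present regions are separate (no shared area or edge), so areas and boundary lengths simply add and each stays a separate island — area = 91.67 mm². Checking containment: at z = 4.2 the cross-section extends beyond the z = 1.12 cross-section by about 66.71 mm².

part overhangs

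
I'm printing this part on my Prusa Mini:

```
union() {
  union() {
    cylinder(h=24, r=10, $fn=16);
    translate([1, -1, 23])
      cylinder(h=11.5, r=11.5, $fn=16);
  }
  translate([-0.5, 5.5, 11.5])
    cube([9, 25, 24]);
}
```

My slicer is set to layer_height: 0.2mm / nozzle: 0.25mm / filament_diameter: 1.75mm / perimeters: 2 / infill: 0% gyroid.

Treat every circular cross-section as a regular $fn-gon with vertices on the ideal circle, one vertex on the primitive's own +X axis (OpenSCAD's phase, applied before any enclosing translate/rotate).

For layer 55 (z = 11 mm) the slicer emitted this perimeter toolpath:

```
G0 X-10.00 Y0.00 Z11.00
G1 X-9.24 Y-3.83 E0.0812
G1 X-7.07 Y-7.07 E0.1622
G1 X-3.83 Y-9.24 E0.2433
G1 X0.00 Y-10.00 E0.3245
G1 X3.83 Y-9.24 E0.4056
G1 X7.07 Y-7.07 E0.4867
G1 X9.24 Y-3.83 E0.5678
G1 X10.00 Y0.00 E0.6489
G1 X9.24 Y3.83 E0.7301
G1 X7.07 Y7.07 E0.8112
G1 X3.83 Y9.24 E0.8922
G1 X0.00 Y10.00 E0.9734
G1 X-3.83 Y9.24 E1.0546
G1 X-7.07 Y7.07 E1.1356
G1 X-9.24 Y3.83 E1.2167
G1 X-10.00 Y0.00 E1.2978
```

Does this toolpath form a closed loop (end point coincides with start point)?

Start point (G0): (-10.00, 0.00). End point (last G1): the path returns to the start — closed.

yes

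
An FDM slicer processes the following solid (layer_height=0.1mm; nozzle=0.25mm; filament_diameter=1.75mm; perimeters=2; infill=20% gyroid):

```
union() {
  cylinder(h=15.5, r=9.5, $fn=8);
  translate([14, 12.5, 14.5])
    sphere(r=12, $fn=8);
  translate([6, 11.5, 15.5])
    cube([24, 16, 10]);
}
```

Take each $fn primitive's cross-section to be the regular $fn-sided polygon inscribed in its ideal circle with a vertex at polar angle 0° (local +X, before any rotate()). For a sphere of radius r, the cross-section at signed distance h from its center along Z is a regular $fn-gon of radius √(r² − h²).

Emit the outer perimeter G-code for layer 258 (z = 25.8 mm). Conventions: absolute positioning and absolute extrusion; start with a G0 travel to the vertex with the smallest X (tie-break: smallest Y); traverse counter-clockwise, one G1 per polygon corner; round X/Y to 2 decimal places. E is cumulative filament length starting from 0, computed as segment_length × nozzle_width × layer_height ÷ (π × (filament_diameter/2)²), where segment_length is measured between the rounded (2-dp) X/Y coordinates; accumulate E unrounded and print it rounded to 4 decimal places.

G0 X9.96 Y12.50 Z25.80
G1 X11.14 Y9.64 E0.0322
G1 X14.00 Y8.46 E0.0643
G1 X16.86 Y9.64 E0.0965
G1 X18.04 Y12.50 E0.1286
G1 X16.86 Y15.36 E0.1608
G1 X14.00 Y16.54 E0.1929
G1 X11.14 Y15.36 E0.2251
G1 X9.96 Y12.50 E0.2573

At z = 25.8 mm: the cylinder does not reach this height (z outside [0, 15.5]); the r=12 sphere at (14, 12.5) slices to a regular 8-gon of circumradius 4.039 (√(r²−h²) with h=11.3 from center); the cube at (6, 11.5) is absent (z outside [15.5, 25.5]); Taking the union: only the r=12 sphere at (14, 12.5) is present, so the union is just that shape — 1 connected region. The outline is a single polygon with 8 vertices. Extrusion per mm of travel: 0.25 × 0.1 / (π × 0.875²) = 0.010394. Accumulating E over each segment gives final E = 0.2573.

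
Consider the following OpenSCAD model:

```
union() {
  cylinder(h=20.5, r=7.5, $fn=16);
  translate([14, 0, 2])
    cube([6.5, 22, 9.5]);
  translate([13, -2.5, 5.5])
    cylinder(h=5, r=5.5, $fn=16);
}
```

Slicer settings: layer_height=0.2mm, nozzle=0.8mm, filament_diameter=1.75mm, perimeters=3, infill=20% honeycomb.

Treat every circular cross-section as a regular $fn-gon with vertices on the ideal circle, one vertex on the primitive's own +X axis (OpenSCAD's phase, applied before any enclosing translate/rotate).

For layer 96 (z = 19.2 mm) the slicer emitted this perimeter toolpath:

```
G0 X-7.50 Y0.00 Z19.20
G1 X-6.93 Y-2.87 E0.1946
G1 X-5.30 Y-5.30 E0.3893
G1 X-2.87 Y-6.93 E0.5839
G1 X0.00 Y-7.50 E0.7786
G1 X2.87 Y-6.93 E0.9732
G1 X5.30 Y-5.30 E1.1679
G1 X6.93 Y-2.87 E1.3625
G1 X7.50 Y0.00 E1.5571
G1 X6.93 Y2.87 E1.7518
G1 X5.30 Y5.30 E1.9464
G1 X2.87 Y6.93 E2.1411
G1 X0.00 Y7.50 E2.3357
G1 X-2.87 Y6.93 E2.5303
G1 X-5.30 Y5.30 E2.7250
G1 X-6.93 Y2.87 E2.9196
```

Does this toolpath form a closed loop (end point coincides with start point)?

Start point (G0): (-7.50, 0.00). End point (last G1): the path does not return to the start — open.

no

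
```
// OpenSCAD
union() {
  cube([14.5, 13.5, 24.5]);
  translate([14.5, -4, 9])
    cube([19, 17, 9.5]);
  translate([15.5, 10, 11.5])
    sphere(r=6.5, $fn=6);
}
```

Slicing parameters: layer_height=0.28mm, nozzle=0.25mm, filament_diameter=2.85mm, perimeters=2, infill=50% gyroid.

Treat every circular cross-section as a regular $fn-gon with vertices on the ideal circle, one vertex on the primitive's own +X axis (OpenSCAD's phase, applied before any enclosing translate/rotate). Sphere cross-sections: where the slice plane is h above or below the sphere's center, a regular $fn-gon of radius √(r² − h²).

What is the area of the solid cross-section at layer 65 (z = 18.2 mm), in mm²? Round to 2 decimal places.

518.75 mm²

At z = 18.2 mm: the cube is present — its section is the full 14.5×13.5 rectangle (area 195.75 mm²); the cube at (14.5, -4) (footprint 19×17) is included at this height (area 323.00 mm²); the sphere at (15.5, 10) is not intersected at this z (|z−center|=6.700 > r=6.5); Merging all regions: the 2 present regions share edge segments without overlapping in area, so areas simply add but the touching pieces fuse into one outline (the shared edge portions become interior and drop out of the boundary) — area = 518.75 mm². Overall, the cross-section is a single solid region. Net area = 518.75 mm².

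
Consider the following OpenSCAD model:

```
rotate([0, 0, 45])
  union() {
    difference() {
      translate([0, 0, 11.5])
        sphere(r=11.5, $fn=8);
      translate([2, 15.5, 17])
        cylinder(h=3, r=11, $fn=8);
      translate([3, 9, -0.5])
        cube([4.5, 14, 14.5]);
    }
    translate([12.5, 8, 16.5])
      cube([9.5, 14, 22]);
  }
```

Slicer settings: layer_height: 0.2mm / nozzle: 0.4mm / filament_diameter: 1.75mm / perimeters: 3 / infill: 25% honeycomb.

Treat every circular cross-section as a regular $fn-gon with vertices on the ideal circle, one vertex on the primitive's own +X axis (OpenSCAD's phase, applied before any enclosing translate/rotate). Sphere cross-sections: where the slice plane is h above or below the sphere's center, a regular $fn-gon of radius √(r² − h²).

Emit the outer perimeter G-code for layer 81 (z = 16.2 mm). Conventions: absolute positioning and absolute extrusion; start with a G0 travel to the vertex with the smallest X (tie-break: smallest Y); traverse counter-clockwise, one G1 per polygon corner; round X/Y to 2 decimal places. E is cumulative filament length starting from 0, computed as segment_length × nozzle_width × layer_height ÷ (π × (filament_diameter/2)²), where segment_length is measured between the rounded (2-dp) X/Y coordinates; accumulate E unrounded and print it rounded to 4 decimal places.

At z = 16.2 mm: the r=11.5 sphere contributes a regular 8-gon of circumradius √(11.5²−4.7²) = 10.496; the cylinder at (2, 15.5) is absent (z outside [17, 20]); the cube at (3, 9) is absent (z outside [-0.5, 14]); Subtracting the remaining from the first: none of the subtracted shapes is present at this height, so the r=11.5 sphere is unchanged — 1 connected region; the cube at (12.5, 8) is absent (z outside [16.5, 38.5]); Merging all regions: only the result so far is present, so the union is just that shape — 1 connected region; (rotated 45° about Z; rotation is an isometry so areas/perimeters/island counts are preserved). The outline is a single polygon with 8 vertices. Extrusion per mm of travel: 0.4 × 0.2 / (π × 0.875²) = 0.033260. Accumulating E over each segment gives final E = 2.1377.

G0 X-10.50 Y0.00 Z16.20
G1 X-7.42 Y-7.42 E0.2672
G1 X0.00 Y-10.50 E0.5344
G1 X7.42 Y-7.42 E0.8016
G1 X10.50 Y0.00 E1.0688
G1 X7.42 Y7.42 E1.3360
G1 X0.00 Y10.50 E1.6032
G1 X-7.42 Y7.42 E1.8704
G1 X-10.50 Y0.00 E2.1377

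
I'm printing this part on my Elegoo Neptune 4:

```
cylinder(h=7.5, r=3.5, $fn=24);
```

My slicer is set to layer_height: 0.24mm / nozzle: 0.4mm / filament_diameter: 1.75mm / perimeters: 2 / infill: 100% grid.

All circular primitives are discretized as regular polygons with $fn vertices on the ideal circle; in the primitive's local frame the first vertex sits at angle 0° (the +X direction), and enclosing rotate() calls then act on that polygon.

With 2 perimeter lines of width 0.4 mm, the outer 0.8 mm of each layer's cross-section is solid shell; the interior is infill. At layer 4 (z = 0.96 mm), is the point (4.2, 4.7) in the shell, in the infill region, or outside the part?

outside

At z = 0.96 mm: the cylinder: section is a regular 24-gon, circumradius r=3.5. Overall, the cross-section is a single solid region. The nearest boundary edge runs (3.03, 1.75)→(2.47, 2.47); distance from the point to it = 2.82 mm. The point is not inside any of the regions above, so it lies outside the cross-section (2.82 mm from the nearest boundary).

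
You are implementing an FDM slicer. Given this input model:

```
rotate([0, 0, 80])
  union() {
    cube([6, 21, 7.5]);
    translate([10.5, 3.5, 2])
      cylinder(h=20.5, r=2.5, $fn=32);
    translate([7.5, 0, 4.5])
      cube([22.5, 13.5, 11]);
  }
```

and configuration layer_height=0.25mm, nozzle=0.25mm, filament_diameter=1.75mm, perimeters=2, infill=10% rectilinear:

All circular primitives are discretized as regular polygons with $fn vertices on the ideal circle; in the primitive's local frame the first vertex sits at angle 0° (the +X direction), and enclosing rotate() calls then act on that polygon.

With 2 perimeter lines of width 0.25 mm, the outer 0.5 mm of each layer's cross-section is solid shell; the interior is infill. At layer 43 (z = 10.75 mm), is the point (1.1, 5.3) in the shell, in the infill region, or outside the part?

At z = 10.75 mm: the cube is absent (z outside [0, 7.5]); the cylinder at (10.5, 3.5): section is a regular 32-gon, circumradius r=2.5; the cube at (7.5, 0) is present — its section is the full 22.5×13.5 rectangle; Combining (union): the r=2.5 cylinder at (10.5, 3.5) lies entirely inside the 22.5×13.5 cube at (7.5, 0), so the union is just the 22.5×13.5 cube at (7.5, 0) — 1 connected region; (rotated 80° about Z; rotation is an isometry so areas/perimeters/island counts are preserved). Overall, the cross-section is a single solid region. Undo the 80° rotation: the query point maps to (5.410, -0.163) in the un-rotated model frame. The nearest boundary edge runs (30.00, 0.00)→(7.50, 0.00); distance from the point to it = 2.10 mm. The point is not inside any of the regions above, so it lies outside the cross-section (2.10 mm from the nearest boundary).

outside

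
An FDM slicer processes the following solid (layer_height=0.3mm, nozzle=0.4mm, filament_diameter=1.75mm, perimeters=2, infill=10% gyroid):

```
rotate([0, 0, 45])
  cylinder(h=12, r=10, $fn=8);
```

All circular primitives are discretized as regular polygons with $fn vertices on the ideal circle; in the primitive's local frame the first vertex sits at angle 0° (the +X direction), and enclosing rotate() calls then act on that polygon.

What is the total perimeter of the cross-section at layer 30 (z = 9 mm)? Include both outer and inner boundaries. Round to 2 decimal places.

At z = 9 mm: the r=10 cylinder contributes a regular 8-gon of circumradius 10 (perimeter = 2·8·10.000·sin(180°/8) = 61.23 mm); (rotated 45° about Z; rotation is an isometry so areas/perimeters/island counts are preserved). Overall, the cross-section is a single solid region. Total boundary length (outer) = 61.23 mm.

61.23 mm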